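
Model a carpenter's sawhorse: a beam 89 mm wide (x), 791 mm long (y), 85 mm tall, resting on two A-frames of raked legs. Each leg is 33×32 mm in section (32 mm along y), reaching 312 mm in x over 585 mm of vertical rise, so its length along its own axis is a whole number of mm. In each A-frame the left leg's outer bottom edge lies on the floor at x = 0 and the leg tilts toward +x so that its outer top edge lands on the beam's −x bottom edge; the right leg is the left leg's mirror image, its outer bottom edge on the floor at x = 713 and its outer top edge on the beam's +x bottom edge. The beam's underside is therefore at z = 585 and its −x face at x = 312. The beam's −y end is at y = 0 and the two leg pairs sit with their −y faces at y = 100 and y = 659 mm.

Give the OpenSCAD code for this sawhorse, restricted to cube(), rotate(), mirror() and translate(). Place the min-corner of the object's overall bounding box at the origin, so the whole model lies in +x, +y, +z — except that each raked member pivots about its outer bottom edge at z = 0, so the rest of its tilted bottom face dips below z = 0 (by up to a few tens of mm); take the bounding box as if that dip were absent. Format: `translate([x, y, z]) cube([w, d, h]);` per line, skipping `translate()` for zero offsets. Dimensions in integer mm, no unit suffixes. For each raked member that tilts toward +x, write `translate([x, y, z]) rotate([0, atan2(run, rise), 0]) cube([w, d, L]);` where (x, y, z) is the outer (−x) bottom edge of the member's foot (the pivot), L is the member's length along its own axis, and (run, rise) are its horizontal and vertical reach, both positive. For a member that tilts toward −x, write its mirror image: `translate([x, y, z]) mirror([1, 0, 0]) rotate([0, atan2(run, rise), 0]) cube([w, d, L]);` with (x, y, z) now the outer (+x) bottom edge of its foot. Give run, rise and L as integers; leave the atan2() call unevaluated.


translate([312, 0, 585]) cube([89, 791, 85]);
translate([0, 100, 0]) rotate([0, atan2(312, 585), 0]) cube([33, 32, 663]);
translate([713, 100, 0]) mirror([1, 0, 0]) rotate([0, atan2(312, 585), 0]) cube([33, 32, 663]);
translate([0, 659, 0]) rotate([0, atan2(312, 585), 0]) cube([33, 32, 663]);
translate([713, 659, 0]) mirror([1, 0, 0]) rotate([0, atan2(312, 585), 0]) cube([33, 32, 663]);


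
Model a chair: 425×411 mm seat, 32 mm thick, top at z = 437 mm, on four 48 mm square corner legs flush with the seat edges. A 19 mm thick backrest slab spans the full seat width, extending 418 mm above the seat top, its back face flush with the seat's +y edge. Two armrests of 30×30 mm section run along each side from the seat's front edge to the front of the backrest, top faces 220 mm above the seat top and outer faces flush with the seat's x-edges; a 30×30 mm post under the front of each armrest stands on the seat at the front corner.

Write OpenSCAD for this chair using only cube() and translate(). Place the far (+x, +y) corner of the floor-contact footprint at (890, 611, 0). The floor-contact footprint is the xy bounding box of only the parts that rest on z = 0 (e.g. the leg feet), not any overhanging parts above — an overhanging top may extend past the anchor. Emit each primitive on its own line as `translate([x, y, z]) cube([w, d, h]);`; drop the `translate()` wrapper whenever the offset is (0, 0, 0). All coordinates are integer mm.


// leg_h = 437 - 32 = 405
// arm post h = 220 - 30 = 190
translate([465, 200, 405]) cube([425, 411, 32]);
translate([465, 200, 0]) cube([48, 48, 405]);
translate([842, 200, 0]) cube([48, 48, 405]);
translate([465, 563, 0]) cube([48, 48, 405]);
translate([842, 563, 0]) cube([48, 48, 405]);
translate([465, 592, 437]) cube([425, 19, 418]);
translate([465, 200, 627]) cube([30, 392, 30]);
translate([860, 200, 627]) cube([30, 392, 30]);
translate([465, 200, 437]) cube([30, 30, 190]);
translate([860, 200, 437]) cube([30, 30, 190]);


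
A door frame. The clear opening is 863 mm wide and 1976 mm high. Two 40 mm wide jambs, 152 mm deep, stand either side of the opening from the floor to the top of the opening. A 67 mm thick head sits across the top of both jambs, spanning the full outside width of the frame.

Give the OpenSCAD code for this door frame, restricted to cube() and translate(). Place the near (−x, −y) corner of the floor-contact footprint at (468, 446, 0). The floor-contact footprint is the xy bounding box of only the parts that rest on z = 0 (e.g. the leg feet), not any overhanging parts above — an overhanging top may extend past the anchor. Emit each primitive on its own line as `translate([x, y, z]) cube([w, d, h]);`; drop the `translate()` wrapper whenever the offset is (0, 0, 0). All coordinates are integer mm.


translate([468, 446, 0]) cube([40, 152, 1976]);
translate([1371, 446, 0]) cube([40, 152, 1976]);
translate([468, 446, 1976]) cube([943, 152, 67]);


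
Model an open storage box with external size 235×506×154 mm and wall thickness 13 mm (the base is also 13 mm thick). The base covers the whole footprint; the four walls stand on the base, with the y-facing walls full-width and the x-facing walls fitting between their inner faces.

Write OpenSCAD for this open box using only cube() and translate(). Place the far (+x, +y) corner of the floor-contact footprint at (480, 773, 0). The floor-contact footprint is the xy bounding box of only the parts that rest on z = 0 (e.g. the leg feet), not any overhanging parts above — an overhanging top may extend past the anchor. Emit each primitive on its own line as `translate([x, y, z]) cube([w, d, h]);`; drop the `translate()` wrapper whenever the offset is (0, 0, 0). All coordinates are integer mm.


translate([245, 267, 0]) cube([235, 506, 13]);
translate([245, 267, 13]) cube([235, 13, 141]);
translate([245, 760, 13]) cube([235, 13, 141]);
translate([245, 280, 13]) cube([13, 480, 141]);
translate([467, 280, 13]) cube([13, 480, 141]);


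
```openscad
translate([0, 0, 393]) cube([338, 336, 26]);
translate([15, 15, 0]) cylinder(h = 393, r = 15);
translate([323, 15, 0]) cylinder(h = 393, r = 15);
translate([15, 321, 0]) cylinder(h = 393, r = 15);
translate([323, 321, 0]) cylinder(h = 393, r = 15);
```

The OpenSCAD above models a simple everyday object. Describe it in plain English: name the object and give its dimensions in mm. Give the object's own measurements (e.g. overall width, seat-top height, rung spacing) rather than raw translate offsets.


A four-legged stool. The seat is a 338×336×26 mm slab whose top surface is at z = 419 mm; four round legs, each 30 mm in diameter, run from the floor (z = 0) to the underside of the seat, each leg's axis is inset half a diameter from the nearest pair of seat edges (so the leg's bounding box is flush with the corner).


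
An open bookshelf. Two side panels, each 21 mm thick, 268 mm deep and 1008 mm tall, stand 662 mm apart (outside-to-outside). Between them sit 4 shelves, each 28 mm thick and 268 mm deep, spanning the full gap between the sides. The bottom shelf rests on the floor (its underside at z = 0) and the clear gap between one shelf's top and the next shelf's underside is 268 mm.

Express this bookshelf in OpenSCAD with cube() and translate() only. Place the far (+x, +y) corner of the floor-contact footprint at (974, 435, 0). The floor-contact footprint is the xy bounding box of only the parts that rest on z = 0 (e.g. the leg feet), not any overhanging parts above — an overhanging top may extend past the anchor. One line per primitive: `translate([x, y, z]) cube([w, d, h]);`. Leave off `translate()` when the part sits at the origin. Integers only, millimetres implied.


translate([312, 167, 0]) cube([21, 268, 1008]);
translate([953, 167, 0]) cube([21, 268, 1008]);
translate([333, 167, 0]) cube([620, 268, 28]);
translate([333, 167, 296]) cube([620, 268, 28]);
translate([333, 167, 592]) cube([620, 268, 28]);
translate([333, 167, 888]) cube([620, 268, 28]);


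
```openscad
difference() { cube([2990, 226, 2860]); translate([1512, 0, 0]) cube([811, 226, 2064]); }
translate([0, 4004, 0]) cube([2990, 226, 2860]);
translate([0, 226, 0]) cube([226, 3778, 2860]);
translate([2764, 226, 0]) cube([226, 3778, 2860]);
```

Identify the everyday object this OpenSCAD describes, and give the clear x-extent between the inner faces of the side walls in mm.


A single room. The interior width is 2538 mm.

Four walls enclosing a rectangle with a door in the front wall — a room. Outside width 2990 minus two 226 mm walls gives 2538 mm.


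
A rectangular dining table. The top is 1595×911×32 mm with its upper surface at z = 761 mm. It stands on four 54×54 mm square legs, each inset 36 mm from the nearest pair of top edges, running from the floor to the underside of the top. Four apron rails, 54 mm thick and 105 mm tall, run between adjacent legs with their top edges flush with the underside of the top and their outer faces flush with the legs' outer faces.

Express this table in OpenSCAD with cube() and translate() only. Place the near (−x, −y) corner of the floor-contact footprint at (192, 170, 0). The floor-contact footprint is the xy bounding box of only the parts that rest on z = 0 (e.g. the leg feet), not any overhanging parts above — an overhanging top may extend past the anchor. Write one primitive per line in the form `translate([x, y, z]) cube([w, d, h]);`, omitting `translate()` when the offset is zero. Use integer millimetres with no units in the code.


translate([156, 134, 729]) cube([1595, 911, 32]);
translate([192, 170, 0]) cube([54, 54, 729]);
translate([1661, 170, 0]) cube([54, 54, 729]);
translate([192, 955, 0]) cube([54, 54, 729]);
translate([1661, 955, 0]) cube([54, 54, 729]);
translate([246, 170, 624]) cube([1415, 54, 105]);
translate([246, 955, 624]) cube([1415, 54, 105]);
translate([192, 224, 624]) cube([54, 731, 105]);
translate([1661, 224, 624]) cube([54, 731, 105]);


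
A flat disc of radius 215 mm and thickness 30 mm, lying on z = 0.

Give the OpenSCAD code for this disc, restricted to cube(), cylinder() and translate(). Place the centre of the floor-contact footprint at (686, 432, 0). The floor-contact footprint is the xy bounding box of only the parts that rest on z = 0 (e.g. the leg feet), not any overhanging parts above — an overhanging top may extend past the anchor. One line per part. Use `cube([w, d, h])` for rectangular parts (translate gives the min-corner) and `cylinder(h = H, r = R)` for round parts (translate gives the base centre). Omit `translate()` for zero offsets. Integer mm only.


translate([686, 432, 0]) cylinder(h = 30, r = 215);


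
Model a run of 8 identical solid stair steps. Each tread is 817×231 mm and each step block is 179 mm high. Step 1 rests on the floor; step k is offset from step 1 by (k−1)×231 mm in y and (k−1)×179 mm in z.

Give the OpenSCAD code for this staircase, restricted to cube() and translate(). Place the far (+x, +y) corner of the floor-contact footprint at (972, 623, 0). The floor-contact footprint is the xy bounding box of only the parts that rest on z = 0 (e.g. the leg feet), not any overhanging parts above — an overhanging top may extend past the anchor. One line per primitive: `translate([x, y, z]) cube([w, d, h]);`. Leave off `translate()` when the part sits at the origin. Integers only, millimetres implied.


translate([155, 392, 0]) cube([817, 231, 179]);
translate([155, 623, 179]) cube([817, 231, 179]);
translate([155, 854, 358]) cube([817, 231, 179]);
translate([155, 1085, 537]) cube([817, 231, 179]);
translate([155, 1316, 716]) cube([817, 231, 179]);
translate([155, 1547, 895]) cube([817, 231, 179]);
translate([155, 1778, 1074]) cube([817, 231, 179]);
translate([155, 2009, 1253]) cube([817, 231, 179]);


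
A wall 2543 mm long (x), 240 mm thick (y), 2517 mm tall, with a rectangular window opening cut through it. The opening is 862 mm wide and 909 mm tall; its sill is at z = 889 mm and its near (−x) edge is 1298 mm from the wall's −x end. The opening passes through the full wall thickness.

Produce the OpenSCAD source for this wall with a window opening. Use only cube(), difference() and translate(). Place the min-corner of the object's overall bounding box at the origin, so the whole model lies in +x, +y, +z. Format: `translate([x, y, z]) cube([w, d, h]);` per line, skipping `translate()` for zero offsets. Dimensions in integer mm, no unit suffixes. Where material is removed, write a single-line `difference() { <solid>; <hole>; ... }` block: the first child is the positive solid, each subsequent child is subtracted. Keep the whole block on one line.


difference() { cube([2543, 240, 2517]); translate([1298, 0, 889]) cube([862, 240, 909]); }


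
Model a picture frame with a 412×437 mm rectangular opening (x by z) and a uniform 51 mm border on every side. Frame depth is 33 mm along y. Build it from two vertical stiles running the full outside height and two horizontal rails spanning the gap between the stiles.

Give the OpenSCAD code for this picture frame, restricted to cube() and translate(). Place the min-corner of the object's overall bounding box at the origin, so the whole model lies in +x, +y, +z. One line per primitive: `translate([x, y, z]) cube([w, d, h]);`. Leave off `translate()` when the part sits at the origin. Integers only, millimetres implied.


cube([51, 33, 539]);
translate([463, 0, 0]) cube([51, 33, 539]);
translate([51, 0, 0]) cube([412, 33, 51]);
translate([51, 0, 488]) cube([412, 33, 51]);


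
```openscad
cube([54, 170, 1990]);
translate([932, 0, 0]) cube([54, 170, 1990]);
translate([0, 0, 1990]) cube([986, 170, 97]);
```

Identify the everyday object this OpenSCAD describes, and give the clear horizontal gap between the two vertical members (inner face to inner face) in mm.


A door frame. The clear opening width is 878 mm.

Two 1990 mm tall posts with a header on top — a door frame. The left jamb is 54 mm wide at x = 0; the right jamb starts at x = 932. The clear opening is 932 − 54 = 878 mm.


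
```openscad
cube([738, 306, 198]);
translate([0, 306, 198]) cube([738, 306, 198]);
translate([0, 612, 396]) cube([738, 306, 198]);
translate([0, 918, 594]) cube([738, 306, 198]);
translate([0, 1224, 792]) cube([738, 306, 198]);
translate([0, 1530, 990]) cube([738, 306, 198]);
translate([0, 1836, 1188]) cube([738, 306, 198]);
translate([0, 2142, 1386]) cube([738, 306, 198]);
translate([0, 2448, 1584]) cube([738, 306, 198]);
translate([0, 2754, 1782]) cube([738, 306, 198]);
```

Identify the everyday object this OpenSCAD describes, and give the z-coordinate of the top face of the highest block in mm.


A staircase. The total rise is 1980 mm.

10 identical blocks, each offset up and back from the previous — a staircase. Each step is 198 mm tall and there are 10 of them, so the total rise is 10 × 198 = 1980 mm.


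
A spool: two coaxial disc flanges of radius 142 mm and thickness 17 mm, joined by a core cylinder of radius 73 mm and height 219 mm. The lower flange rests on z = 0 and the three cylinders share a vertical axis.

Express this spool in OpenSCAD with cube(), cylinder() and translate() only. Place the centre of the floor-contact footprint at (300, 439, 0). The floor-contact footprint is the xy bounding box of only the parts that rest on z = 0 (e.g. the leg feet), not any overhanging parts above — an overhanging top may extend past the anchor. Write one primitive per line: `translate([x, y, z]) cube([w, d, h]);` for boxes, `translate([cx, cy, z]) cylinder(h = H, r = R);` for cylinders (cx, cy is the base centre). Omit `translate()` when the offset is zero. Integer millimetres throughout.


translate([300, 439, 0]) cylinder(h = 17, r = 142);
translate([300, 439, 17]) cylinder(h = 219, r = 73);
translate([300, 439, 236]) cylinder(h = 17, r = 142);


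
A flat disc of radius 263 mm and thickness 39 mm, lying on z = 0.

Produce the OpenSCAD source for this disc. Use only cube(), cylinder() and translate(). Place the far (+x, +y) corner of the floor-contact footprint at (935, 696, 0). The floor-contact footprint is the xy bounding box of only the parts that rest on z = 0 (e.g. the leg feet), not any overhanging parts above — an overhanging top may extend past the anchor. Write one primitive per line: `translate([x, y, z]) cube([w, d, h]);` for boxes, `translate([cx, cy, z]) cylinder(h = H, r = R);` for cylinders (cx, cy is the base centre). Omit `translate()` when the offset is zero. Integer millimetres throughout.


translate([672, 433, 0]) cylinder(h = 39, r = 263);


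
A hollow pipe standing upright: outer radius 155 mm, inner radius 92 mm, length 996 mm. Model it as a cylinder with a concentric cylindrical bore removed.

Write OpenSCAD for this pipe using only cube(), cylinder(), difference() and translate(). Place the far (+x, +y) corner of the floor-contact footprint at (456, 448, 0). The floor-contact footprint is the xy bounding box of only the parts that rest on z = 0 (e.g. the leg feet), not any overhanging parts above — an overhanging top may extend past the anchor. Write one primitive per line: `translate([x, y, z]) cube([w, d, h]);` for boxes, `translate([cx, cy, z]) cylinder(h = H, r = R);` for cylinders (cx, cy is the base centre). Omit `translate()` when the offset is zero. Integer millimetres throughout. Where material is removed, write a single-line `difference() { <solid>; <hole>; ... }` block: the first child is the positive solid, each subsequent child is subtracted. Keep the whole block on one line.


difference() { translate([301, 293, 0]) cylinder(h = 996, r = 155); translate([301, 293, 0]) cylinder(h = 996, r = 92); }


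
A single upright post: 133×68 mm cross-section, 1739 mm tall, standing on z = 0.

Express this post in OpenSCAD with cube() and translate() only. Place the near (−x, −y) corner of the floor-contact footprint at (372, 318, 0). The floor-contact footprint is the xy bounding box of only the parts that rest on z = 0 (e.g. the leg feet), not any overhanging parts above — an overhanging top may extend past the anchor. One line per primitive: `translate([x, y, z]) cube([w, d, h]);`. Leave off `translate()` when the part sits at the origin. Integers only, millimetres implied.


translate([372, 318, 0]) cube([133, 68, 1739]);


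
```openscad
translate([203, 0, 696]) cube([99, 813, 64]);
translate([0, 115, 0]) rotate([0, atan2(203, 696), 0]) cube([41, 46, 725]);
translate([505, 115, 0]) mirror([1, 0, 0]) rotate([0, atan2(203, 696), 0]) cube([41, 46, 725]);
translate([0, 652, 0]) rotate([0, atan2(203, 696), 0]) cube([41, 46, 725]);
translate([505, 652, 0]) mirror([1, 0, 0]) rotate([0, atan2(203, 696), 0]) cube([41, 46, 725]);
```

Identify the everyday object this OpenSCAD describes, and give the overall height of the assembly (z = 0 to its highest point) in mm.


A sawhorse. The overall height is 760 mm.

A beam across two mirrored pairs of raked legs — a sawhorse. The beam's underside is at z = 696 (matching the legs' vertical rise in atan2(203, 696)) and the beam is 64 mm tall, so its top is at 696 + 64 = 760 mm. The raked legs top out at the beam's underside, so that is the highest point.


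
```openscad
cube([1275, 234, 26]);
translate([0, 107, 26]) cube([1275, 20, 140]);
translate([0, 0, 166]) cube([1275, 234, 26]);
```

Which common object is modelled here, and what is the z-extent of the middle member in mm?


An I-beam. The web height is 140 mm.

Two wide flanges with a thin centred web — an I-beam. Overall 192 mm minus two 26 mm flanges gives a web of 192 − 2·26 = 140 mm.


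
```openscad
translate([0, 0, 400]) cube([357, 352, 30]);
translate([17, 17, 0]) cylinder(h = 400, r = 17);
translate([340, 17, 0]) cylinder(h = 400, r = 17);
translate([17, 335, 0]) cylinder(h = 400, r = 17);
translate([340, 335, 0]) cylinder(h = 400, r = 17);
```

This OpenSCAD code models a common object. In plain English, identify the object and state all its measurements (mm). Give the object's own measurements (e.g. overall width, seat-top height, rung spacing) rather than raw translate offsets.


A four-legged stool. The seat is a 357×352×30 mm slab whose top surface is at z = 430 mm; four round legs, each 34 mm in diameter, run from the floor (z = 0) to the underside of the seat, each leg's axis is inset half a diameter from the nearest pair of seat edges (so the leg's bounding box is flush with the corner).


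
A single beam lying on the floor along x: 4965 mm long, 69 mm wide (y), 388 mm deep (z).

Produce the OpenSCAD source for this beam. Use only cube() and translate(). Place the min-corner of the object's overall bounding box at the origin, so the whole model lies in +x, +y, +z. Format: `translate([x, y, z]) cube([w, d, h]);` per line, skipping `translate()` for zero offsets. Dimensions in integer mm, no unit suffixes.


cube([4965, 69, 388]);


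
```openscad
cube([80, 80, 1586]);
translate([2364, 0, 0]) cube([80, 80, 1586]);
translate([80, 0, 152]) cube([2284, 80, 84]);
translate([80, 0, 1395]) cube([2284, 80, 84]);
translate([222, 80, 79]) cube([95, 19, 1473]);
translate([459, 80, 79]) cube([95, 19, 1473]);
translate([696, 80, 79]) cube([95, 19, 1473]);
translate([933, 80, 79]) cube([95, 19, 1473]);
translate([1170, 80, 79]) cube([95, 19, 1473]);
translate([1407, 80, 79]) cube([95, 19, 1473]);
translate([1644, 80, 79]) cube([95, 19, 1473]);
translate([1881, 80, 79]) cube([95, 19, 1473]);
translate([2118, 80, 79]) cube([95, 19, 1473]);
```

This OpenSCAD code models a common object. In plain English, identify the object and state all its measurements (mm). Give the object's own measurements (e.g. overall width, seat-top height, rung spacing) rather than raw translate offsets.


A fence section. Two 80×80 mm posts, 1586 mm tall, stand on the floor with a clear span of 2284 mm between their inner faces. Two horizontal rails of 80×84 mm section span the gap between the posts with their undersides at z = 152 mm and z = 1395 mm, flush with the posts' −y face. 9 pickets, each 95 mm wide, 19 mm thick and 1473 mm tall, are fixed to the +y face of the rails with their bottoms at z = 79 mm, spaced across the span with a 142 mm gap after the −x post and between neighbouring pickets, with 151 mm left before the +x post.


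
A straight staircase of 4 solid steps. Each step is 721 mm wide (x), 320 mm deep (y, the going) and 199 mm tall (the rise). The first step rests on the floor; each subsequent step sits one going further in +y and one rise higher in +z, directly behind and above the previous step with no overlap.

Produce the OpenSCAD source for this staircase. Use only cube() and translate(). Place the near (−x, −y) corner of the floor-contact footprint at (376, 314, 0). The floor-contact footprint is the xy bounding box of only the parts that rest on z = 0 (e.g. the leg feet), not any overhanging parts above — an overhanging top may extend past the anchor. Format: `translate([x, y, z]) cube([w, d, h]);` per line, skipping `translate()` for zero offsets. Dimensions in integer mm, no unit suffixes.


translate([376, 314, 0]) cube([721, 320, 199]);
translate([376, 634, 199]) cube([721, 320, 199]);
translate([376, 954, 398]) cube([721, 320, 199]);
translate([376, 1274, 597]) cube([721, 320, 199]);


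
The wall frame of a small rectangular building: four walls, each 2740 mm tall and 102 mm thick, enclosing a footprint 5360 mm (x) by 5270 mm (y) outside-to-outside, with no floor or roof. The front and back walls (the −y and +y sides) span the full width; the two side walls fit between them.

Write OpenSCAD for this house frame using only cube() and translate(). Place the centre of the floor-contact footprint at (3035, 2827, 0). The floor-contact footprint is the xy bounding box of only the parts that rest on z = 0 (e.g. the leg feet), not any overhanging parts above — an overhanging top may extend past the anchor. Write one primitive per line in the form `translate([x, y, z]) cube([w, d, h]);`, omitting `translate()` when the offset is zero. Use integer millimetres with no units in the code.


translate([355, 192, 0]) cube([5360, 102, 2740]);
translate([355, 5360, 0]) cube([5360, 102, 2740]);
translate([355, 294, 0]) cube([102, 5066, 2740]);
translate([5613, 294, 0]) cube([102, 5066, 2740]);


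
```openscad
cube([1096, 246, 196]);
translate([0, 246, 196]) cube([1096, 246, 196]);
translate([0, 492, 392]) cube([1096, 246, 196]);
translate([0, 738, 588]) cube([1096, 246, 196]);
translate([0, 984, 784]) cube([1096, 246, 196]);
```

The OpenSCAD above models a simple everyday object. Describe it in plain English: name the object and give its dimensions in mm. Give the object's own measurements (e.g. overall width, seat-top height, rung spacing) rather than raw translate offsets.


A straight staircase of 5 solid steps. Each step is 1096 mm wide (x), 246 mm deep (y, the going) and 196 mm tall (the rise). The first step rests on the floor; each subsequent step sits one going further in +y and one rise higher in +z, directly behind and above the previous step with no overlap.


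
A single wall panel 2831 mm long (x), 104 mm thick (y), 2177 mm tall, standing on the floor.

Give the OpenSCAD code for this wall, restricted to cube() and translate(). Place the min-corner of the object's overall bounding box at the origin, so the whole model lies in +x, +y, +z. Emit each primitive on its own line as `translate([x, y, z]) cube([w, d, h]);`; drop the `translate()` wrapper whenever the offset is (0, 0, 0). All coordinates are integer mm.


cube([2831, 104, 2177]);


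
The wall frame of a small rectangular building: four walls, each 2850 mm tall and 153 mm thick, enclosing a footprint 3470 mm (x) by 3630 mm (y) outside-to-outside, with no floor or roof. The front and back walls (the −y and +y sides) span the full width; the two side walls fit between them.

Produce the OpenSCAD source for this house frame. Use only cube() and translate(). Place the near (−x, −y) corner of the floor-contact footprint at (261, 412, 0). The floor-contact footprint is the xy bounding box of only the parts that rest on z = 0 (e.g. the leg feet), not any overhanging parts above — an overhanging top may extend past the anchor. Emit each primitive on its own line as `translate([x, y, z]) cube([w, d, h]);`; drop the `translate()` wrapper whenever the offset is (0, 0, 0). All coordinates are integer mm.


translate([261, 412, 0]) cube([3470, 153, 2850]);
translate([261, 3889, 0]) cube([3470, 153, 2850]);
translate([261, 565, 0]) cube([153, 3324, 2850]);
translate([3578, 565, 0]) cube([153, 3324, 2850]);


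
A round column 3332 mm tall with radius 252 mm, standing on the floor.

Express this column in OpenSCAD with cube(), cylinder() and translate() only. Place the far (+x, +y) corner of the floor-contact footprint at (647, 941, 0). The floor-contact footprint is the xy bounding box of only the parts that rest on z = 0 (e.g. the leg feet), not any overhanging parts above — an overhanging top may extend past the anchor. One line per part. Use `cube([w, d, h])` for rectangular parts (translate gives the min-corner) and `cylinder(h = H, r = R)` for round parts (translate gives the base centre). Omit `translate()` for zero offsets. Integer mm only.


translate([395, 689, 0]) cylinder(h = 3332, r = 252);


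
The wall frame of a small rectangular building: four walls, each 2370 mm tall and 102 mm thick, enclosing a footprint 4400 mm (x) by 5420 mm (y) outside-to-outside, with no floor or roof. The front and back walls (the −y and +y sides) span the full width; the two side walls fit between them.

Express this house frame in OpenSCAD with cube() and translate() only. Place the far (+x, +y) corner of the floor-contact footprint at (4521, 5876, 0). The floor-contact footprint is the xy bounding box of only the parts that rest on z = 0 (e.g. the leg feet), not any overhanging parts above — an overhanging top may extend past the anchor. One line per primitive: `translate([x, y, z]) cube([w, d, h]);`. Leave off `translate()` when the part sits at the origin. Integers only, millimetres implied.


translate([121, 456, 0]) cube([4400, 102, 2370]);
translate([121, 5774, 0]) cube([4400, 102, 2370]);
translate([121, 558, 0]) cube([102, 5216, 2370]);
translate([4419, 558, 0]) cube([102, 5216, 2370]);


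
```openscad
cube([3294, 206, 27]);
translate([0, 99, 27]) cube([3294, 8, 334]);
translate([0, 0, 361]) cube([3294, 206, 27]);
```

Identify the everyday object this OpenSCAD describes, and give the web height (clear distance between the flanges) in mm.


An I-beam. The web height is 334 mm.

Two wide flanges with a thin centred web — an I-beam. Overall 388 mm minus two 27 mm flanges gives a web of 388 − 2·27 = 334 mm.


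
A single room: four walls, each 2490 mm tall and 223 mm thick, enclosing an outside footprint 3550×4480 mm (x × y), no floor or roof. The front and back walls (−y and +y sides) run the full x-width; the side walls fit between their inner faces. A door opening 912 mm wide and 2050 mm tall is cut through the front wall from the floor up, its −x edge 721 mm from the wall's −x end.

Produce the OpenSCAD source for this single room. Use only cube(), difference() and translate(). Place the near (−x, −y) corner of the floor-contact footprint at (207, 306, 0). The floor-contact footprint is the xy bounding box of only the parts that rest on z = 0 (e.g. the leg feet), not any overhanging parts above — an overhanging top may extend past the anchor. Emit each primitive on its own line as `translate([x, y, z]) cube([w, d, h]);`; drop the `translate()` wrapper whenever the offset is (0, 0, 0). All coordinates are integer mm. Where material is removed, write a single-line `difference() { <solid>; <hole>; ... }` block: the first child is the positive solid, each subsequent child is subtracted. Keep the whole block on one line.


difference() { translate([207, 306, 0]) cube([3550, 223, 2490]); translate([928, 306, 0]) cube([912, 223, 2050]); }
translate([207, 4563, 0]) cube([3550, 223, 2490]);
translate([207, 529, 0]) cube([223, 4034, 2490]);
translate([3534, 529, 0]) cube([223, 4034, 2490]);


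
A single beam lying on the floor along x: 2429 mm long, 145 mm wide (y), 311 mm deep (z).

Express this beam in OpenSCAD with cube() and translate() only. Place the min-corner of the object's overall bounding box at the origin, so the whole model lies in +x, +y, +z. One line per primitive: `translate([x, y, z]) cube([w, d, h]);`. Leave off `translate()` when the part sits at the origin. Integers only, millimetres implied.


cube([2429, 145, 311]);


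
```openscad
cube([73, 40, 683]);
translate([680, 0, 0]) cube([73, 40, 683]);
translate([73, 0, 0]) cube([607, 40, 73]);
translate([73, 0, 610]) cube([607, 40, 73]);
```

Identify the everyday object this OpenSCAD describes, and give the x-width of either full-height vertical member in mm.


A picture frame. The border width is 73 mm.

Four thin pieces enclosing a rectangular opening — a picture frame. The two full-height stiles are 683 mm tall; the top rail sits at z = 610 and is 73 mm tall, so the border above the opening is 683 − 610 = 73 mm, matching the stile x-width.


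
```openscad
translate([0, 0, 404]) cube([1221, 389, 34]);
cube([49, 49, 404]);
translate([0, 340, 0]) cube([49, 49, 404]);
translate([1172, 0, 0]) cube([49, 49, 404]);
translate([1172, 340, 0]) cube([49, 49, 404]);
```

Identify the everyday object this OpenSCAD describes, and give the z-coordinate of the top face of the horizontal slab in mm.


A bench. The seat-top height is 438 mm.

A long slab on four corner posts — a bench. The slab sits at z = 404 with thickness 34, so the top is 404 + 34 = 438 mm.


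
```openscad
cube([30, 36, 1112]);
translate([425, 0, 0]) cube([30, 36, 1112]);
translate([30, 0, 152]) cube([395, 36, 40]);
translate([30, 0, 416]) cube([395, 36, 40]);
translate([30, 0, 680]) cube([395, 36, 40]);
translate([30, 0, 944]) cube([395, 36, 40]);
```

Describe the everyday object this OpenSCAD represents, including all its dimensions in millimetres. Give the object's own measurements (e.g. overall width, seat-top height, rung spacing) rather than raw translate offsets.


A straight ladder. Two 30×36 mm vertical rails, 1112 mm tall, stand 455 mm apart (outside-to-outside) with their front faces coplanar on the −y side. 4 rungs, each 36 mm deep and 40 mm tall, span between the inner faces of the rails, front faces flush with the rails. The lowest rung's underside is at z = 152 mm and rungs are spaced 264 mm apart (underside to underside).


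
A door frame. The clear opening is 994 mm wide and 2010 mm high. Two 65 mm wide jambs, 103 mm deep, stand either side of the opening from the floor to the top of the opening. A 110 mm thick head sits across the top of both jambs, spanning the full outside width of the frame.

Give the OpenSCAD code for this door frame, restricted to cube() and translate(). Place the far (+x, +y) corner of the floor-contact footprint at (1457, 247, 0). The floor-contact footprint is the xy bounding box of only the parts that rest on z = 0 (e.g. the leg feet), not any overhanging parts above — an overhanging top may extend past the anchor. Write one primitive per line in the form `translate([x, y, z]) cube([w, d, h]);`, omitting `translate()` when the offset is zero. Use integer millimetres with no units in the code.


translate([333, 144, 0]) cube([65, 103, 2010]);
translate([1392, 144, 0]) cube([65, 103, 2010]);
translate([333, 144, 2010]) cube([1124, 103, 110]);


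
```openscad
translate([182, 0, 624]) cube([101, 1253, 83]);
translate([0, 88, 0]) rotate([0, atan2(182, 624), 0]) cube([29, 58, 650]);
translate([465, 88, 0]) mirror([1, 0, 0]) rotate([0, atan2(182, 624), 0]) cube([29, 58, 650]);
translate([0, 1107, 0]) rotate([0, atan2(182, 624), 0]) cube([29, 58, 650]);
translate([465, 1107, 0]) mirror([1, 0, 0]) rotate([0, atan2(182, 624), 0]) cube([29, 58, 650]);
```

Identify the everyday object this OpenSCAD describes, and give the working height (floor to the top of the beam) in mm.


A sawhorse. The overall height is 707 mm.

A beam across two mirrored pairs of raked legs — a sawhorse. The beam's underside is at z = 624 (matching the legs' vertical rise in atan2(182, 624)) and the beam is 83 mm tall, so its top is at 624 + 83 = 707 mm. The raked legs top out at the beam's underside, so that is the highest point.


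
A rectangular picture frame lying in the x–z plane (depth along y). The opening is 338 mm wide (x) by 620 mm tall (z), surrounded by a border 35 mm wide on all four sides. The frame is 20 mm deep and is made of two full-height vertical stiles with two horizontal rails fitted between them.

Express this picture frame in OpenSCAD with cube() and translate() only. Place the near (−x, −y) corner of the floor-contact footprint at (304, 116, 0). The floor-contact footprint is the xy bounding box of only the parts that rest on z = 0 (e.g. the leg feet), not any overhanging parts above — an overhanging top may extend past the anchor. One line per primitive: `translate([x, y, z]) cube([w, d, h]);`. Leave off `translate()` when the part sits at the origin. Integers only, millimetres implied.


translate([304, 116, 0]) cube([35, 20, 690]);
translate([677, 116, 0]) cube([35, 20, 690]);
translate([339, 116, 0]) cube([338, 20, 35]);
translate([339, 116, 655]) cube([338, 20, 35]);


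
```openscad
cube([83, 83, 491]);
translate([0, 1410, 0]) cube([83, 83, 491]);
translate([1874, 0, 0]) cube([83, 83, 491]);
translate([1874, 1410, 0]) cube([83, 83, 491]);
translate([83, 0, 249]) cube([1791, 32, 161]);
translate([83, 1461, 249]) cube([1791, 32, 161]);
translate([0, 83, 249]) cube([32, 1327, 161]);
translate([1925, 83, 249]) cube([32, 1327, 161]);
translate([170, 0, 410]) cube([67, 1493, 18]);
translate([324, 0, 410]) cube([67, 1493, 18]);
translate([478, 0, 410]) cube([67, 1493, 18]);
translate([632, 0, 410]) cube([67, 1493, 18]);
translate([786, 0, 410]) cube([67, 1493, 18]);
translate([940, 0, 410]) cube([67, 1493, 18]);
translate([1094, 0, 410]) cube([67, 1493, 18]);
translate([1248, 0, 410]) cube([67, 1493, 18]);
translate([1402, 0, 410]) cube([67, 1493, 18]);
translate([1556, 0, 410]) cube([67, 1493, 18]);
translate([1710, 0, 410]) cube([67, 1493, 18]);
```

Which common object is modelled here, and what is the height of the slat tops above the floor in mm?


A bed frame. The slat-top height is 428 mm.

Four posts, four rails, and a row of slats — a bed frame. Slats sit on the rails at z = 249 + 161 = 410; with slat thickness 18, the top is 428 mm.


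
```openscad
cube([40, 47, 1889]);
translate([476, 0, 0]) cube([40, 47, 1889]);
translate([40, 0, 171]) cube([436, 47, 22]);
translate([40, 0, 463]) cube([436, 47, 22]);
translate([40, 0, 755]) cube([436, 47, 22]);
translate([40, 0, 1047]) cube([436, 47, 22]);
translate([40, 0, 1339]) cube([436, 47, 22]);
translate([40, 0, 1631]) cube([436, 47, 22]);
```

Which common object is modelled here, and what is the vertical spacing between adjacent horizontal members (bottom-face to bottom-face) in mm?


A ladder. The rung spacing is 292 mm.

Two tall 40×47 posts with 6 short bars between them — a ladder. Adjacent rungs sit at z = 171 and z = 463, so the spacing is 463 − 171 = 292 mm.


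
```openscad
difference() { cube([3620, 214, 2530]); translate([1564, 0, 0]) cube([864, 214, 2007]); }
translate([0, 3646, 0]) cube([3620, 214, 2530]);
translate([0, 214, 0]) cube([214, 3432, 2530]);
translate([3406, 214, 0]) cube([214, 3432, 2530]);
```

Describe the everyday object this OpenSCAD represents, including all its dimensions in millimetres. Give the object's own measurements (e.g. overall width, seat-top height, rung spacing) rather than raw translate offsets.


A single room: four walls, each 2530 mm tall and 214 mm thick, enclosing an outside footprint 3620×3860 mm (x × y), no floor or roof. The front and back walls (−y and +y sides) run the full x-width; the side walls fit between their inner faces. A door opening 864 mm wide and 2007 mm tall is cut through the front wall from the floor up, its −x edge 1564 mm from the wall's −x end.


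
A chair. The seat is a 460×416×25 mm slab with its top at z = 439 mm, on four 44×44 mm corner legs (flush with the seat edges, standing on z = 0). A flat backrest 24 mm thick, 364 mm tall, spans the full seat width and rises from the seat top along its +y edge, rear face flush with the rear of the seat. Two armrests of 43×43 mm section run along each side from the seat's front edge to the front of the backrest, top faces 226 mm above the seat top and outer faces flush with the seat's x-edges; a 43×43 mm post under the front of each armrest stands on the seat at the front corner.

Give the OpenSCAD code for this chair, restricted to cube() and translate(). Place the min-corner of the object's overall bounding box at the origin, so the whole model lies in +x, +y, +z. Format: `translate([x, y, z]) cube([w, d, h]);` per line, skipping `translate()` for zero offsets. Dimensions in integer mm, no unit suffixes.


// leg_h = 439 - 25 = 414
// arm post h = 226 - 43 = 183
translate([0, 0, 414]) cube([460, 416, 25]);
cube([44, 44, 414]);
translate([416, 0, 0]) cube([44, 44, 414]);
translate([0, 372, 0]) cube([44, 44, 414]);
translate([416, 372, 0]) cube([44, 44, 414]);
translate([0, 392, 439]) cube([460, 24, 364]);
translate([0, 0, 622]) cube([43, 392, 43]);
translate([417, 0, 622]) cube([43, 392, 43]);
translate([0, 0, 439]) cube([43, 43, 183]);
translate([417, 0, 439]) cube([43, 43, 183]);


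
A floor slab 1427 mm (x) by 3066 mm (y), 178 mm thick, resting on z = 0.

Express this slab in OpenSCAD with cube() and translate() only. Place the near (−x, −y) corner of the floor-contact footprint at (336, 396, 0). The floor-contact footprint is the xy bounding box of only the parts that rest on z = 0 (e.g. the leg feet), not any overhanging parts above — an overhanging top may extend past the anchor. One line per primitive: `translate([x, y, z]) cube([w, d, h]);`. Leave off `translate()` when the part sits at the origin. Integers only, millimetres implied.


translate([336, 396, 0]) cube([1427, 3066, 178]);


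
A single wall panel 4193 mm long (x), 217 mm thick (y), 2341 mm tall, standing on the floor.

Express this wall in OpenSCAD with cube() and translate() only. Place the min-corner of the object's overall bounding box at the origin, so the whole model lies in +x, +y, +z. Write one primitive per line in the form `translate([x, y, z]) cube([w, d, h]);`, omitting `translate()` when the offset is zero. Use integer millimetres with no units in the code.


cube([4193, 217, 2341]);
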